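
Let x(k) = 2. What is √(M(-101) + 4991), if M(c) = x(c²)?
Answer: √4993 ≈ 70.661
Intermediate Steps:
M(c) = 2
√(M(-101) + 4991) = √(2 + 4991) = √4993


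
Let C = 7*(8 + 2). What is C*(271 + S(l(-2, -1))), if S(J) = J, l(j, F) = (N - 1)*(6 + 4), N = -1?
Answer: 17570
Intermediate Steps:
l(j, F) = -20 (l(j, F) = (-1 - 1)*(6 + 4) = -2*10 = -20)
C = 70 (C = 7*10 = 70)
C*(271 + S(l(-2, -1))) = 70*(271 - 20) = 70*251 = 17570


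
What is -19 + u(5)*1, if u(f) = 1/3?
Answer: -56/3 ≈ -18.667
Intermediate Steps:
u(f) = ⅓
-19 + u(5)*1 = -19 + (⅓)*1 = -19 + ⅓ = -56/3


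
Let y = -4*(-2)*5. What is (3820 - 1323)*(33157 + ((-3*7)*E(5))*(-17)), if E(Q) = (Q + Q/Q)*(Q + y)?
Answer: 323478859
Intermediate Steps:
y = 40 (y = 8*5 = 40)
E(Q) = (1 + Q)*(40 + Q) (E(Q) = (Q + Q/Q)*(Q + 40) = (Q + 1)*(40 + Q) = (1 + Q)*(40 + Q))
(3820 - 1323)*(33157 + ((-3*7)*E(5))*(-17)) = (3820 - 1323)*(33157 + ((-3*7)*(40 + 5**2 + 41*5))*(-17)) = 2497*(33157 - 21*(40 + 25 + 205)*(-17)) = 2497*(33157 - 21*270*(-17)) = 2497*(33157 - 5670*(-17)) = 2497*(33157 + 96390) = 2497*129547 = 323478859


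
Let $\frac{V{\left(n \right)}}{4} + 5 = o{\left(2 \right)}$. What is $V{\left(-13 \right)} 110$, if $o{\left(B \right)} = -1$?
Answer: $-2640$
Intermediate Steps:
$V{\left(n \right)} = -24$ ($V{\left(n \right)} = -20 + 4 \left(-1\right) = -20 - 4 = -24$)
$V{\left(-13 \right)} 110 = \left(-24\right) 110 = -2640$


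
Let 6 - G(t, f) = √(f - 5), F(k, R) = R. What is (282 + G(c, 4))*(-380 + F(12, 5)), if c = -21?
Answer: -108000 + 375*I ≈ -1.08e+5 + 375.0*I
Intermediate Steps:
G(t, f) = 6 - √(-5 + f) (G(t, f) = 6 - √(f - 5) = 6 - √(-5 + f))
(282 + G(c, 4))*(-380 + F(12, 5)) = (282 + (6 - √(-5 + 4)))*(-380 + 5) = (282 + (6 - √(-1)))*(-375) = (282 + (6 - I))*(-375) = (288 - I)*(-375) = -108000 + 375*I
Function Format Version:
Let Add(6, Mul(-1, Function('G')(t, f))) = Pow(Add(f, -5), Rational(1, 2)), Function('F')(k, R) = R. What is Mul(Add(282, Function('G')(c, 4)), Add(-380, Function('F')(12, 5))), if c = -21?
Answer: Add(-108000, Mul(375, I)) ≈ Add(-1.0800e+5, Mul(375.00, I))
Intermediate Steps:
Function('G')(t, f) = Add(6, Mul(-1, Pow(Add(-5, f), Rational(1, 2)))) (Function('G')(t, f) = Add(6, Mul(-1, Pow(Add(f, -5), Rational(1, 2)))) = Add(6, Mul(-1, Pow(Add(-5, f), Rational(1, 2)))))
Mul(Add(282, Function('G')(c, 4)), Add(-380, Function('F')(12, 5))) = Mul(Add(282, Add(6, Mul(-1, Pow(Add(-5, 4), Rational(1, 2))))), Add(-380, 5)) = Mul(Add(282, Add(6, Mul(-1, Pow(-1, Rational(1, 2))))), -375) = Mul(Add(282, Add(6, Mul(-1, I))), -375) = Mul(Add(288, Mul(-1, I)), -375) = Add(-108000, Mul(375, I))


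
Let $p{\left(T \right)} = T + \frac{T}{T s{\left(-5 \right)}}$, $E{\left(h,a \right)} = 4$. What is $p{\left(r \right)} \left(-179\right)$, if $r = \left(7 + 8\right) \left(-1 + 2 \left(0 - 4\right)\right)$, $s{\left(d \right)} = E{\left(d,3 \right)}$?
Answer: $\frac{96481}{4} \approx 24120.0$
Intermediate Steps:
$s{\left(d \right)} = 4$
$r = -135$ ($r = 15 \left(-1 + 2 \left(-4\right)\right) = 15 \left(-1 - 8\right) = 15 \left(-9\right) = -135$)
$p{\left(T \right)} = \frac{1}{4} + T$ ($p{\left(T \right)} = T + \frac{T}{T 4} = T + \frac{T}{4 T} = T + T \frac{1}{4 T} = T + \frac{1}{4} = \frac{1}{4} + T$)
$p{\left(r \right)} \left(-179\right) = \left(\frac{1}{4} - 135\right) \left(-179\right) = \left(- \frac{539}{4}\right) \left(-179\right) = \frac{96481}{4}$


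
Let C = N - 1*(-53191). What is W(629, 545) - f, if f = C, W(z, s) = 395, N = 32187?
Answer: -84983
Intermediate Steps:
C = 85378 (C = 32187 - 1*(-53191) = 32187 + 53191 = 85378)
f = 85378
W(629, 545) - f = 395 - 1*85378 = 395 - 85378 = -84983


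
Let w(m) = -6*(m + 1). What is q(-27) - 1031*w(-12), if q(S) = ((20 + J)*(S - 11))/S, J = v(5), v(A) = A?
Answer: -1836292/27 ≈ -68011.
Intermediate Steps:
J = 5
w(m) = -6 - 6*m (w(m) = -6*(1 + m) = -6 - 6*m)
q(S) = (-275 + 25*S)/S (q(S) = ((20 + 5)*(S - 11))/S = (25*(-11 + S))/S = (-275 + 25*S)/S)
q(-27) - 1031*w(-12) = (25 - 275/(-27)) - 1031*(-6 - 6*(-12)) = (25 - 275*(-1/27)) - 1031*(-6 + 72) = (25 + 275/27) - 1031*66 = 950/27 - 68046 = -1836292/27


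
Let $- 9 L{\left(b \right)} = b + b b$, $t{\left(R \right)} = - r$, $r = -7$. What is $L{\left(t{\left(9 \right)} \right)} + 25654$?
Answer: $\frac{230830}{9} \approx 25648.0$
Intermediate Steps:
$t{\left(R \right)} = 7$ ($t{\left(R \right)} = \left(-1\right) \left(-7\right) = 7$)
$L{\left(b \right)} = - \frac{b}{9} - \frac{b^{2}}{9}$ ($L{\left(b \right)} = - \frac{b + b b}{9} = - \frac{b + b^{2}}{9} = - \frac{b}{9} - \frac{b^{2}}{9}$)
$L{\left(t{\left(9 \right)} \right)} + 25654 = \left(- \frac{1}{9}\right) 7 \left(1 + 7\right) + 25654 = \left(- \frac{1}{9}\right) 7 \cdot 8 + 25654 = - \frac{56}{9} + 25654 = \frac{230830}{9}$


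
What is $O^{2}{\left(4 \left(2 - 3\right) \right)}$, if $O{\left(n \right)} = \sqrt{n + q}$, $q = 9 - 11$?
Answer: $-6$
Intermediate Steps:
$q = -2$ ($q = 9 - 11 = -2$)
$O{\left(n \right)} = \sqrt{-2 + n}$ ($O{\left(n \right)} = \sqrt{n - 2} = \sqrt{-2 + n}$)
$O^{2}{\left(4 \left(2 - 3\right) \right)} = \left(\sqrt{-2 + 4 \left(2 - 3\right)}\right)^{2} = \left(\sqrt{-2 + 4 \left(-1\right)}\right)^{2} = \left(\sqrt{-2 - 4}\right)^{2} = \left(\sqrt{-6}\right)^{2} = \left(i \sqrt{6}\right)^{2} = -6$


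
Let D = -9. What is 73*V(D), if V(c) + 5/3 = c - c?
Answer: -365/3 ≈ -121.67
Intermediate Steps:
V(c) = -5/3 (V(c) = -5/3 + (c - c) = -5/3 + 0 = -5/3)
73*V(D) = 73*(-5/3) = -365/3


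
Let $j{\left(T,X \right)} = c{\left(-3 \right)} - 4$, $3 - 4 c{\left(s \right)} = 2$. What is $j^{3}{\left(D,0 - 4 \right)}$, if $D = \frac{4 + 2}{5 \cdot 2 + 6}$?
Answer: $- \frac{3375}{64} \approx -52.734$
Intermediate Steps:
$c{\left(s \right)} = \frac{1}{4}$ ($c{\left(s \right)} = \frac{3}{4} - \frac{1}{2} = \frac{1}{4}$)
$D = \frac{3}{8}$ ($D = \frac{6}{10 + 6} = \frac{6}{16} = 6 \cdot \frac{1}{16} = \frac{3}{8} \approx 0.375$)
$j{\left(T,X \right)} = - \frac{15}{4}$ ($j{\left(T,X \right)} = \frac{1}{4} - 4 = - \frac{15}{4}$)
$j^{3}{\left(D,0 - 4 \right)} = \left(- \frac{15}{4}\right)^{3} = - \frac{3375}{64}$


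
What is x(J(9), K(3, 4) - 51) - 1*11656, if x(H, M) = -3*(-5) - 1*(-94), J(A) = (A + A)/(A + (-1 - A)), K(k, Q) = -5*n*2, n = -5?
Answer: -11547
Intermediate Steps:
K(k, Q) = 50 (K(k, Q) = -5*(-5)*2 = 25*2 = 50)
J(A) = -2*A (J(A) = (2*A)/(-1) = (2*A)*(-1) = -2*A)
x(H, M) = 109 (x(H, M) = 15 + 94 = 109)
x(J(9), K(3, 4) - 51) - 1*11656 = 109 - 1*11656 = 109 - 11656 = -11547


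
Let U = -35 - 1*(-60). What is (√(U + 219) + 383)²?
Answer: 146933 + 1532*√61 ≈ 1.5890e+5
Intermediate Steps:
U = 25 (U = -35 + 60 = 25)
(√(U + 219) + 383)² = (√(25 + 219) + 383)² = (√244 + 383)² = (2*√61 + 383)² = (383 + 2*√61)²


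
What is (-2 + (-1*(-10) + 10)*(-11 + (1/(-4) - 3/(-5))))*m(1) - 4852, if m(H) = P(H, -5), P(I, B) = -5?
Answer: -3777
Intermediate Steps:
m(H) = -5
(-2 + (-1*(-10) + 10)*(-11 + (1/(-4) - 3/(-5))))*m(1) - 4852 = (-2 + (-1*(-10) + 10)*(-11 + (1/(-4) - 3/(-5))))*(-5) - 4852 = (-2 + (10 + 10)*(-11 + (1*(-1/4) - 3*(-1/5))))*(-5) - 4852 = (-2 + 20*(-11 + (-1/4 + 3/5)))*(-5) - 4852 = (-2 + 20*(-11 + 7/20))*(-5) - 4852 = (-2 + 20*(-213/20))*(-5) - 4852 = (-2 - 213)*(-5) - 4852 = -215*(-5) - 4852 = 1075 - 4852 = -3777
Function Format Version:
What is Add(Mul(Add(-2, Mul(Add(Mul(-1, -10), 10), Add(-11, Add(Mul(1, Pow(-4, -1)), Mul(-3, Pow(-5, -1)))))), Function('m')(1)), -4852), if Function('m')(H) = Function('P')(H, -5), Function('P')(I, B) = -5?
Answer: -3777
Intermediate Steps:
Function('m')(H) = -5
Add(Mul(Add(-2, Mul(Add(Mul(-1, -10), 10), Add(-11, Add(Mul(1, Pow(-4, -1)), Mul(-3, Pow(-5, -1)))))), Function('m')(1)), -4852) = Add(Mul(Add(-2, Mul(Add(Mul(-1, -10), 10), Add(-11, Add(Mul(1, Pow(-4, -1)), Mul(-3, Pow(-5, -1)))))), -5), -4852) = Add(Mul(Add(-2, Mul(Add(10, 10), Add(-11, Add(Mul(1, Rational(-1, 4)), Mul(-3, Rational(-1, 5)))))), -5), -4852) = Add(Mul(Add(-2, Mul(20, Add(-11, Add(Rational(-1, 4), Rational(3, 5))))), -5), -4852) = Add(Mul(Add(-2, Mul(20, Add(-11, Rational(7, 20)))), -5), -4852) = Add(Mul(Add(-2, Mul(20, Rational(-213, 20))), -5), -4852) = Add(Mul(Add(-2, -213), -5), -4852) = Add(Mul(-215, -5), -4852) = Add(1075, -4852) = -3777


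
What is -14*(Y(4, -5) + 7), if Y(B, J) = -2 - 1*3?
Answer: -28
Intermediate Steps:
Y(B, J) = -5 (Y(B, J) = -2 - 3 = -5)
-14*(Y(4, -5) + 7) = -14*(-5 + 7) = -14*2 = -28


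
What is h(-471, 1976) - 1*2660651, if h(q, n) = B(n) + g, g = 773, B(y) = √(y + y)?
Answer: -2659878 + 4*√247 ≈ -2.6598e+6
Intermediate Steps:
B(y) = √2*√y (B(y) = √(2*y) = √2*√y)
h(q, n) = 773 + √2*√n (h(q, n) = √2*√n + 773 = 773 + √2*√n)
h(-471, 1976) - 1*2660651 = (773 + √2*√1976) - 1*2660651 = (773 + √2*(2*√494)) - 2660651 = (773 + 4*√247) - 2660651 = -2659878 + 4*√247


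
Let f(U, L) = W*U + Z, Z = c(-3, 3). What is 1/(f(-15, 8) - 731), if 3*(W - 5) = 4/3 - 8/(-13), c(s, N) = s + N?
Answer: -39/31814 ≈ -0.0012259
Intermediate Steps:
c(s, N) = N + s
W = 661/117 (W = 5 + (4/3 - 8/(-13))/3 = 5 + (4*(⅓) - 8*(-1/13))/3 = 5 + (4/3 + 8/13)/3 = 5 + (⅓)*(76/39) = 5 + 76/117 = 661/117 ≈ 5.6496)
Z = 0 (Z = 3 - 3 = 0)
f(U, L) = 661*U/117 (f(U, L) = 661*U/117 + 0 = 661*U/117)
1/(f(-15, 8) - 731) = 1/((661/117)*(-15) - 731) = 1/(-3305/39 - 731) = 1/(-31814/39) = -39/31814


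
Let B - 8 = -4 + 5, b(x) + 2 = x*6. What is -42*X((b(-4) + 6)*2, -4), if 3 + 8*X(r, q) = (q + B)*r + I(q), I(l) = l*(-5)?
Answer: 3843/4 ≈ 960.75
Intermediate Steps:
I(l) = -5*l
b(x) = -2 + 6*x (b(x) = -2 + x*6 = -2 + 6*x)
B = 9 (B = 8 + (-4 + 5) = 8 + 1 = 9)
X(r, q) = -3/8 - 5*q/8 + r*(9 + q)/8 (X(r, q) = -3/8 + ((q + 9)*r - 5*q)/8 = -3/8 + ((9 + q)*r - 5*q)/8 = -3/8 + (r*(9 + q) - 5*q)/8 = -3/8 + (-5*q + r*(9 + q))/8 = -3/8 + (-5*q/8 + r*(9 + q)/8) = -3/8 - 5*q/8 + r*(9 + q)/8)
-42*X((b(-4) + 6)*2, -4) = -42*(-3/8 - 5/8*(-4) + 9*(((-2 + 6*(-4)) + 6)*2)/8 + (⅛)*(-4)*(((-2 + 6*(-4)) + 6)*2)) = -42*(-3/8 + 5/2 + 9*(((-2 - 24) + 6)*2)/8 + (⅛)*(-4)*(((-2 - 24) + 6)*2)) = -42*(-3/8 + 5/2 + 9*((-26 + 6)*2)/8 + (⅛)*(-4)*((-26 + 6)*2)) = -42*(-3/8 + 5/2 + 9*(-20*2)/8 + (⅛)*(-4)*(-20*2)) = -42*(-3/8 + 5/2 + (9/8)*(-40) + (⅛)*(-4)*(-40)) = -42*(-3/8 + 5/2 - 45 + 20) = -42*(-183/8) = 3843/4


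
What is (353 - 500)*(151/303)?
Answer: -7399/101 ≈ -73.257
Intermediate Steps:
(353 - 500)*(151/303) = -22197/303 = -147*151/303 = -7399/101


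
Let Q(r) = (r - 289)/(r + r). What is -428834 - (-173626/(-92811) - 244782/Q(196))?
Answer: -4202366993728/2877141 ≈ -1.4606e+6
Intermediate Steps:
Q(r) = (-289 + r)/(2*r) (Q(r) = (-289 + r)/((2*r)) = (-289 + r)*(1/(2*r)) = (-289 + r)/(2*r))
-428834 - (-173626/(-92811) - 244782/Q(196)) = -428834 - (-173626/(-92811) - 244782*392/(-289 + 196)) = -428834 - (-173626*(-1/92811) - 244782/((½)*(1/196)*(-93))) = -428834 - (173626/92811 - 244782/(-93/392)) = -428834 - (173626/92811 - 244782*(-392/93)) = -428834 - (173626/92811 + 31984848/31) = -428834 - 1*2968551110134/2877141 = -428834 - 2968551110134/2877141 = -4202366993728/2877141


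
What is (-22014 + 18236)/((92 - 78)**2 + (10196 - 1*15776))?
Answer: 1889/2692 ≈ 0.70171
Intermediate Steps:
(-22014 + 18236)/((92 - 78)**2 + (10196 - 1*15776)) = -3778/(14**2 + (10196 - 15776)) = -3778/(196 - 5580) = -3778/(-5384) = -3778*(-1/5384) = 1889/2692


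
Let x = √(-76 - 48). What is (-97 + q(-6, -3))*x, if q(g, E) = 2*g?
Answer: -218*I*√31 ≈ -1213.8*I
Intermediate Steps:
x = 2*I*√31 (x = √(-124) = 2*I*√31 ≈ 11.136*I)
(-97 + q(-6, -3))*x = (-97 + 2*(-6))*(2*I*√31) = (-97 - 12)*(2*I*√31) = -218*I*√31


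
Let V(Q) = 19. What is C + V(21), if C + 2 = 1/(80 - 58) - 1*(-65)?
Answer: 1805/22 ≈ 82.045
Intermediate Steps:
C = 1387/22 (C = -2 + (1/(80 - 58) - 1*(-65)) = -2 + (1/22 + 65) = -2 + 1431/22 = 1387/22 ≈ 63.045)
C + V(21) = 1387/22 + 19 = 1805/22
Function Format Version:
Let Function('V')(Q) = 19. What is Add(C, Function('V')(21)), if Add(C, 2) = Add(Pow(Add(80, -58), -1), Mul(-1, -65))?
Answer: Rational(1805, 22) ≈ 82.045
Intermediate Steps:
C = Rational(1387, 22) (C = Add(-2, Add(Pow(Add(80, -58), -1), Mul(-1, -65))) = Add(-2, Add(Pow(22, -1), 65)) = Add(-2, Add(Rational(1, 22), 65)) = Add(-2, Rational(1431, 22)) = Rational(1387, 22) ≈ 63.045)
Add(C, Function('V')(21)) = Add(Rational(1387, 22), 19) = Rational(1805, 22)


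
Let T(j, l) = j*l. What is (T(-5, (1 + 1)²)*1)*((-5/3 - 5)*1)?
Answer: 400/3 ≈ 133.33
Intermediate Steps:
(T(-5, (1 + 1)²)*1)*((-5/3 - 5)*1) = (-5*(1 + 1)²*1)*((-5/3 - 5)*1) = (-5*2²*1)*((-5/3 - 5)*1) = (-5*4*1)*((-1*5/3 - 5)*1) = (-20*1)*((-5/3 - 5)*1) = -(-400)/3 = -20*(-20/3) = 400/3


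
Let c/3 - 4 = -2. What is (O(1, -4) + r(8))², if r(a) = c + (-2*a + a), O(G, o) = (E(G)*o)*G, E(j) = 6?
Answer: 676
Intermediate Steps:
c = 6 (c = 12 + 3*(-2) = 12 - 6 = 6)
O(G, o) = 6*G*o (O(G, o) = (6*o)*G = 6*G*o)
r(a) = 6 - a (r(a) = 6 + (-2*a + a) = 6 - a)
(O(1, -4) + r(8))² = (6*1*(-4) + (6 - 1*8))² = (-24 + (6 - 8))² = (-24 - 2)² = (-26)² = 676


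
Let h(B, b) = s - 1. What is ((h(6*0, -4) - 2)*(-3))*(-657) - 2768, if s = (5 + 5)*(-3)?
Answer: -67811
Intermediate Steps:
s = -30 (s = 10*(-3) = -30)
h(B, b) = -31 (h(B, b) = -30 - 1 = -31)
((h(6*0, -4) - 2)*(-3))*(-657) - 2768 = ((-31 - 2)*(-3))*(-657) - 2768 = -33*(-3)*(-657) - 2768 = 99*(-657) - 2768 = -65043 - 2768 = -67811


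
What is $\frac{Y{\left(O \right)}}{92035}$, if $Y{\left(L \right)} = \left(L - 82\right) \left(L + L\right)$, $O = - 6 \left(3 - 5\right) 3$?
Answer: $- \frac{3312}{92035} \approx -0.035986$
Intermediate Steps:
$O = 36$ ($O = \left(-6\right) \left(-2\right) 3 = 12 \cdot 3 = 36$)
$Y{\left(L \right)} = 2 L \left(-82 + L\right)$ ($Y{\left(L \right)} = \left(-82 + L\right) 2 L = 2 L \left(-82 + L\right)$)
$\frac{Y{\left(O \right)}}{92035} = \frac{2 \cdot 36 \left(-82 + 36\right)}{92035} = 2 \cdot 36 \left(-46\right) \frac{1}{92035} = \left(-3312\right) \frac{1}{92035} = - \frac{3312}{92035}$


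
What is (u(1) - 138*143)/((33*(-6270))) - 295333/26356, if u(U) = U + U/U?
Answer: -2753967929/247878180 ≈ -11.110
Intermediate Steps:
u(U) = 1 + U (u(U) = U + 1 = 1 + U)
(u(1) - 138*143)/((33*(-6270))) - 295333/26356 = ((1 + 1) - 138*143)/((33*(-6270))) - 295333/26356 = (2 - 19734)/(-206910) - 295333*1/26356 = -19732*(-1/206910) - 295333/26356 = 9866/103455 - 295333/26356 = -2753967929/247878180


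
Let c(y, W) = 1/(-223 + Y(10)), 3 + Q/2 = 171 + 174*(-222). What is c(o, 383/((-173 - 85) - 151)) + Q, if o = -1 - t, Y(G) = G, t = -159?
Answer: -16383961/213 ≈ -76920.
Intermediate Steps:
Q = -76920 (Q = -6 + 2*(171 + 174*(-222)) = -6 + 2*(171 - 38628) = -6 + 2*(-38457) = -6 - 76914 = -76920)
o = 158 (o = -1 - 1*(-159) = -1 + 159 = 158)
c(y, W) = -1/213 (c(y, W) = 1/(-223 + 10) = 1/(-213) = -1/213)
c(o, 383/((-173 - 85) - 151)) + Q = -1/213 - 76920 = -16383961/213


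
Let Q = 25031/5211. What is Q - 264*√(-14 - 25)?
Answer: 25031/5211 - 264*I*√39 ≈ 4.8035 - 1648.7*I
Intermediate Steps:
Q = 25031/5211 (Q = 25031*(1/5211) = 25031/5211 ≈ 4.8035)
Q - 264*√(-14 - 25) = 25031/5211 - 264*√(-14 - 25) = 25031/5211 - 264*I*√39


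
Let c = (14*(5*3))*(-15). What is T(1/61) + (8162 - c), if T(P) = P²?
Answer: 42091953/3721 ≈ 11312.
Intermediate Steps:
c = -3150 (c = (14*15)*(-15) = 210*(-15) = -3150)
T(1/61) + (8162 - c) = (1/61)² + (8162 - 1*(-3150)) = (1/61)² + (8162 + 3150) = 1/3721 + 11312 = 42091953/3721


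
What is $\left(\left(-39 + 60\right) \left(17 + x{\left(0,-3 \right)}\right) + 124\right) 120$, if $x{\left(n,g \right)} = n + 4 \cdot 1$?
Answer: $67800$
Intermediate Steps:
$x{\left(n,g \right)} = 4 + n$ ($x{\left(n,g \right)} = n + 4 = 4 + n$)
$\left(\left(-39 + 60\right) \left(17 + x{\left(0,-3 \right)}\right) + 124\right) 120 = \left(\left(-39 + 60\right) \left(17 + \left(4 + 0\right)\right) + 124\right) 120 = \left(21 \left(17 + 4\right) + 124\right) 120 = \left(21 \cdot 21 + 124\right) 120 = \left(441 + 124\right) 120 = 565 \cdot 120 = 67800$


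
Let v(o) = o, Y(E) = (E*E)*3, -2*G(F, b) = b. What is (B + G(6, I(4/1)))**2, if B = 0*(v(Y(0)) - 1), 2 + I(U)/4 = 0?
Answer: 16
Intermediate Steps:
I(U) = -8 (I(U) = -8 + 4*0 = -8 + 0 = -8)
G(F, b) = -b/2
Y(E) = 3*E**2 (Y(E) = E**2*3 = 3*E**2)
B = 0 (B = 0*(3*0**2 - 1) = 0*(3*0 - 1) = 0*(0 - 1) = 0*(-1) = 0)
(B + G(6, I(4/1)))**2 = (0 - 1/2*(-8))**2 = (0 + 4)**2 = 4**2 = 16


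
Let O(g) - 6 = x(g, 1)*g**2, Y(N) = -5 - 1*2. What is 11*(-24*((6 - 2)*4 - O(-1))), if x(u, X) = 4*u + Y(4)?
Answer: -5544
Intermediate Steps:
Y(N) = -7 (Y(N) = -5 - 2 = -7)
x(u, X) = -7 + 4*u (x(u, X) = 4*u - 7 = -7 + 4*u)
O(g) = 6 + g**2*(-7 + 4*g) (O(g) = 6 + (-7 + 4*g)*g**2 = 6 + g**2*(-7 + 4*g))
11*(-24*((6 - 2)*4 - O(-1))) = 11*(-24*((6 - 2)*4 - (6 + (-1)**2*(-7 + 4*(-1))))) = 11*(-24*(4*4 - (6 + 1*(-7 - 4)))) = 11*(-24*(16 - (6 + 1*(-11)))) = 11*(-24*(16 - (6 - 11))) = 11*(-24*(16 - 1*(-5))) = 11*(-24*(16 + 5)) = 11*(-24*21) = 11*(-504) = -5544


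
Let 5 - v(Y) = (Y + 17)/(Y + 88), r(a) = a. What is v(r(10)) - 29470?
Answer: -2887597/98 ≈ -29465.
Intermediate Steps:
v(Y) = 5 - (17 + Y)/(88 + Y) (v(Y) = 5 - (Y + 17)/(Y + 88) = 5 - (17 + Y)/(88 + Y))
v(r(10)) - 29470 = (423 + 4*10)/(88 + 10) - 29470 = (423 + 40)/98 - 29470 = (1/98)*463 - 29470 = 463/98 - 29470 = -2887597/98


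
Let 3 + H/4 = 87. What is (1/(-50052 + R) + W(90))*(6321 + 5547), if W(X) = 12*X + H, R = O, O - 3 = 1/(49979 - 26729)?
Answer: 19555059703767912/1163639249 ≈ 1.6805e+7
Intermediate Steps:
H = 336 (H = -12 + 4*87 = -12 + 348 = 336)
O = 69751/23250 (O = 3 + 1/(49979 - 26729) = 3 + 1/23250 = 69751/23250 ≈ 3.0000)
R = 69751/23250 ≈ 3.0000
W(X) = 336 + 12*X (W(X) = 12*X + 336 = 336 + 12*X)
(1/(-50052 + R) + W(90))*(6321 + 5547) = (1/(-50052 + 69751/23250) + (336 + 12*90))*(6321 + 5547) = (1/(-1163639249/23250) + (336 + 1080))*11868 = (-23250/1163639249 + 1416)*11868 = (1647713153334/1163639249)*11868 = 19555059703767912/1163639249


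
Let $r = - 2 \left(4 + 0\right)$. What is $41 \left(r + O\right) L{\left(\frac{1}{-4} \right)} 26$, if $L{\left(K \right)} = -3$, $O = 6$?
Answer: $6396$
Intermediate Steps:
$r = -8$ ($r = \left(-2\right) 4 = -8$)
$41 \left(r + O\right) L{\left(\frac{1}{-4} \right)} 26 = 41 \left(-8 + 6\right) \left(-3\right) 26 = 41 \left(\left(-2\right) \left(-3\right)\right) 26 = 41 \cdot 6 \cdot 26 = 246 \cdot 26 = 6396$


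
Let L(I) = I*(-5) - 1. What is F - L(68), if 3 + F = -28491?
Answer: -28153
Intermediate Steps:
F = -28494 (F = -3 - 28491 = -28494)
L(I) = -1 - 5*I (L(I) = -5*I - 1 = -1 - 5*I)
F - L(68) = -28494 - (-1 - 5*68) = -28494 - (-1 - 340) = -28494 - 1*(-341) = -28494 + 341 = -28153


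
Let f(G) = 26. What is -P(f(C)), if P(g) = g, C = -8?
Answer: -26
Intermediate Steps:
-P(f(C)) = -1*26 = -26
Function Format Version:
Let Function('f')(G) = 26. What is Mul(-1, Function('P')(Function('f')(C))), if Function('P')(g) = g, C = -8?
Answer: -26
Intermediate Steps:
Mul(-1, Function('P')(Function('f')(C))) = Mul(-1, 26) = -26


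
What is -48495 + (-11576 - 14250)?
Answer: -74321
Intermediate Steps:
-48495 + (-11576 - 14250) = -48495 - 25826 = -74321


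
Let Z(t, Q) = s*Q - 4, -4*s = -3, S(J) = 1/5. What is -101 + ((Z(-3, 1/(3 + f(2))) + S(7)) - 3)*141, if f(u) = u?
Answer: -20773/20 ≈ -1038.7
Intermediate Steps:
S(J) = 1/5
s = 3/4 (s = -1/4*(-3) = 3/4 ≈ 0.75000)
Z(t, Q) = -4 + 3*Q/4 (Z(t, Q) = 3*Q/4 - 4 = -4 + 3*Q/4)
-101 + ((Z(-3, 1/(3 + f(2))) + S(7)) - 3)*141 = -101 + (((-4 + 3/(4*(3 + 2))) + 1/5) - 3)*141 = -101 + (((-4 + (3/4)/5) + 1/5) - 3)*141 = -101 + (((-4 + (3/4)*(1/5)) + 1/5) - 3)*141 = -101 + (((-4 + 3/20) + 1/5) - 3)*141 = -101 + ((-77/20 + 1/5) - 3)*141 = -101 + (-73/20 - 3)*141 = -101 - 133/20*141 = -101 - 18753/20 = -20773/20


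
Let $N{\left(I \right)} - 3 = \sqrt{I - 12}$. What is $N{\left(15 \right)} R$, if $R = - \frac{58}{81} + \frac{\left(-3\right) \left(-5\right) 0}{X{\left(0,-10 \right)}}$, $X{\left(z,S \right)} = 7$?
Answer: $- \frac{58}{27} - \frac{58 \sqrt{3}}{81} \approx -3.3884$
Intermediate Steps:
$N{\left(I \right)} = 3 + \sqrt{-12 + I}$ ($N{\left(I \right)} = 3 + \sqrt{I - 12} = 3 + \sqrt{-12 + I}$)
$R = - \frac{58}{81}$ ($R = - \frac{58}{81} + \frac{\left(-3\right) \left(-5\right) 0}{7} = \left(-58\right) \frac{1}{81} + 15 \cdot 0 \cdot \frac{1}{7} = - \frac{58}{81} + 0 \cdot \frac{1}{7} = - \frac{58}{81} + 0 = - \frac{58}{81} \approx -0.71605$)
$N{\left(15 \right)} R = \left(3 + \sqrt{-12 + 15}\right) \left(- \frac{58}{81}\right) = \left(3 + \sqrt{3}\right) \left(- \frac{58}{81}\right) = - \frac{58}{27} - \frac{58 \sqrt{3}}{81}$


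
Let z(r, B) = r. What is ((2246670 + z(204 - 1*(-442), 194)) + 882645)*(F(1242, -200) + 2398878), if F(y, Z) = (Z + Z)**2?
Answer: 8009188343758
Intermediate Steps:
F(y, Z) = 4*Z**2 (F(y, Z) = (2*Z)**2 = 4*Z**2)
((2246670 + z(204 - 1*(-442), 194)) + 882645)*(F(1242, -200) + 2398878) = ((2246670 + (204 - 1*(-442))) + 882645)*(4*(-200)**2 + 2398878) = ((2246670 + (204 + 442)) + 882645)*(4*40000 + 2398878) = ((2246670 + 646) + 882645)*(160000 + 2398878) = (2247316 + 882645)*2558878 = 3129961*2558878 = 8009188343758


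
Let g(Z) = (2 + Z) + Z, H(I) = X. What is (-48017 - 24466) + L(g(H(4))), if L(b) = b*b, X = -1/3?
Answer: -652331/9 ≈ -72481.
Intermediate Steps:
X = -⅓ (X = -1*⅓ = -⅓ ≈ -0.33333)
H(I) = -⅓
g(Z) = 2 + 2*Z
L(b) = b²
(-48017 - 24466) + L(g(H(4))) = (-48017 - 24466) + (2 + 2*(-⅓))² = -72483 + (2 - ⅔)² = -72483 + (4/3)² = -72483 + 16/9 = -652331/9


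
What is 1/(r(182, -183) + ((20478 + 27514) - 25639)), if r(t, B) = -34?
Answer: 1/22319 ≈ 4.4805e-5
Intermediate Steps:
1/(r(182, -183) + ((20478 + 27514) - 25639)) = 1/(-34 + ((20478 + 27514) - 25639)) = 1/(-34 + (47992 - 25639)) = 1/(-34 + 22353) = 1/22319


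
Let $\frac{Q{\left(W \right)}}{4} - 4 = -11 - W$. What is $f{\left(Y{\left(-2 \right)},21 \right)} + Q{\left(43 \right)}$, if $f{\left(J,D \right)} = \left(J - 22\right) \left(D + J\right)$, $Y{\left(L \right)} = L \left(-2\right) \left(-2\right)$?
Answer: $-590$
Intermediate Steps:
$Y{\left(L \right)} = 4 L$ ($Y{\left(L \right)} = - 2 L \left(-2\right) = 4 L$)
$f{\left(J,D \right)} = \left(-22 + J\right) \left(D + J\right)$
$Q{\left(W \right)} = -28 - 4 W$ ($Q{\left(W \right)} = 16 + 4 \left(-11 - W\right) = 16 - \left(44 + 4 W\right) = -28 - 4 W$)
$f{\left(Y{\left(-2 \right)},21 \right)} + Q{\left(43 \right)} = \left(\left(4 \left(-2\right)\right)^{2} - 462 - 22 \cdot 4 \left(-2\right) + 21 \cdot 4 \left(-2\right)\right) - 200 = \left(\left(-8\right)^{2} - 462 - -176 + 21 \left(-8\right)\right) - 200 = \left(64 - 462 + 176 - 168\right) - 200 = -390 - 200 = -590$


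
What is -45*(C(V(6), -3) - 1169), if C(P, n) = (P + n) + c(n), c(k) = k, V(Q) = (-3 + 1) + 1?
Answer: 52920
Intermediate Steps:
V(Q) = -1 (V(Q) = -2 + 1 = -1)
C(P, n) = P + 2*n (C(P, n) = (P + n) + n = P + 2*n)
-45*(C(V(6), -3) - 1169) = -45*((-1 + 2*(-3)) - 1169) = -45*((-1 - 6) - 1169) = -45*(-7 - 1169) = -45*(-1176) = 52920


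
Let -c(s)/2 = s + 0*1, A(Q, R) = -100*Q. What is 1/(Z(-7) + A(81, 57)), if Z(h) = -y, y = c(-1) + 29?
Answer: -1/8131 ≈ -0.00012299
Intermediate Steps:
c(s) = -2*s (c(s) = -2*(s + 0*1) = -2*(s + 0) = -2*s)
y = 31 (y = -2*(-1) + 29 = 2 + 29 = 31)
Z(h) = -31 (Z(h) = -1*31 = -31)
1/(Z(-7) + A(81, 57)) = 1/(-31 - 100*81) = 1/(-31 - 8100) = 1/(-8131) = -1/8131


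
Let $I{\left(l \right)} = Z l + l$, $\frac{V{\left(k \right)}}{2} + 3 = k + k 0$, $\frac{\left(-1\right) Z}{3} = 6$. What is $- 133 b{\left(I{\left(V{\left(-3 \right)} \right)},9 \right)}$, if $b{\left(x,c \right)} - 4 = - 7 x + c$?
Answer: $188195$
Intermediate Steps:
$Z = -18$ ($Z = \left(-3\right) 6 = -18$)
$V{\left(k \right)} = -6 + 2 k$ ($V{\left(k \right)} = -6 + 2 \left(k + k 0\right) = -6 + 2 \left(k + 0\right) = -6 + 2 k$)
$I{\left(l \right)} = - 17 l$ ($I{\left(l \right)} = - 18 l + l = - 17 l$)
$b{\left(x,c \right)} = 4 + c - 7 x$ ($b{\left(x,c \right)} = 4 + \left(- 7 x + c\right) = 4 + \left(c - 7 x\right) = 4 + c - 7 x$)
$- 133 b{\left(I{\left(V{\left(-3 \right)} \right)},9 \right)} = - 133 \left(4 + 9 - 7 \left(- 17 \left(-6 + 2 \left(-3\right)\right)\right)\right) = - 133 \left(4 + 9 - 7 \left(- 17 \left(-6 - 6\right)\right)\right) = - 133 \left(4 + 9 - 7 \left(\left(-17\right) \left(-12\right)\right)\right) = - 133 \left(4 + 9 - 1428\right) = \left(-133\right) \left(-1415\right) = 188195$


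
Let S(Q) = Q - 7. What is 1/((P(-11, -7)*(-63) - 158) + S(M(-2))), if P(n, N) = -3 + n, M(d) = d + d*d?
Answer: 1/719 ≈ 0.0013908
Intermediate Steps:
M(d) = d + d**2
S(Q) = -7 + Q
1/((P(-11, -7)*(-63) - 158) + S(M(-2))) = 1/(((-3 - 11)*(-63) - 158) + (-7 - 2*(1 - 2))) = 1/((-14*(-63) - 158) + (-7 - 2*(-1))) = 1/((882 - 158) + (-7 + 2)) = 1/(724 - 5) = 1/719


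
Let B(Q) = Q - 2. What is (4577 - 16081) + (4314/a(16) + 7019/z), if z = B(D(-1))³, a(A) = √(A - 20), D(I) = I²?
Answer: -18523 - 2157*I ≈ -18523.0 - 2157.0*I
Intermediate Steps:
a(A) = √(-20 + A)
B(Q) = -2 + Q
z = -1 (z = (-2 + (-1)²)³ = (-2 + 1)³ = (-1)³ = -1)
(4577 - 16081) + (4314/a(16) + 7019/z) = (4577 - 16081) + (4314/(√(-20 + 16)) + 7019/(-1)) = -11504 + (4314/(√(-4)) + 7019*(-1)) = -11504 + (4314/((2*I)) - 7019) = -11504 + (4314*(-I/2) - 7019) = -11504 + (-2157*I - 7019) = -11504 + (-7019 - 2157*I) = -18523 - 2157*I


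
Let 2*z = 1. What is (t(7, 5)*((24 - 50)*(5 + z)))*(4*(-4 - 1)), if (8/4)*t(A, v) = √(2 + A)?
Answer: 4290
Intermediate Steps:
z = ½ (z = (½)*1 = ½ ≈ 0.50000)
t(A, v) = √(2 + A)/2
(t(7, 5)*((24 - 50)*(5 + z)))*(4*(-4 - 1)) = ((√(2 + 7)/2)*((24 - 50)*(5 + ½)))*(4*(-4 - 1)) = ((√9/2)*(-26*11/2))*(4*(-5)) = (((½)*3)*(-143))*(-20) = ((3/2)*(-143))*(-20) = -429/2*(-20) = 4290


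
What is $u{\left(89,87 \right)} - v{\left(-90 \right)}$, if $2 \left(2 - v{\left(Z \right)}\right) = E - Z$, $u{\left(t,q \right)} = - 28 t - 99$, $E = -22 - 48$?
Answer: $-2583$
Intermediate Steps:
$E = -70$
$u{\left(t,q \right)} = -99 - 28 t$
$v{\left(Z \right)} = 37 + \frac{Z}{2}$ ($v{\left(Z \right)} = 2 - \frac{-70 - Z}{2} = 2 + \left(35 + \frac{Z}{2}\right) = 37 + \frac{Z}{2}$)
$u{\left(89,87 \right)} - v{\left(-90 \right)} = \left(-99 - 2492\right) - \left(37 + \frac{1}{2} \left(-90\right)\right) = \left(-99 - 2492\right) - \left(37 - 45\right) = -2591 - -8 = -2591 + 8 = -2583$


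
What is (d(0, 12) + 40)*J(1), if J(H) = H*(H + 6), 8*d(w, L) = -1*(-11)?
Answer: 2317/8 ≈ 289.63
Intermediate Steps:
d(w, L) = 11/8 (d(w, L) = (-1*(-11))/8 = (1/8)*11 = 11/8)
J(H) = H*(6 + H)
(d(0, 12) + 40)*J(1) = (11/8 + 40)*(1*(6 + 1)) = 331*(1*7)/8 = (331/8)*7 = 2317/8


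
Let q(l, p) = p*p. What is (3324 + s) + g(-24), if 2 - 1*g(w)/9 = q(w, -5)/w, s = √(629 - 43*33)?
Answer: 26811/8 + I*√790 ≈ 3351.4 + 28.107*I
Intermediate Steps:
s = I*√790 (s = √(629 - 1419) = √(-790) = I*√790 ≈ 28.107*I)
q(l, p) = p²
g(w) = 18 - 225/w (g(w) = 18 - 9*(-5)²/w = 18 - 225/w)
(3324 + s) + g(-24) = (3324 + I*√790) + (18 - 225/(-24)) = (3324 + I*√790) + (18 - 225*(-1/24)) = (3324 + I*√790) + (18 + 75/8) = (3324 + I*√790) + 219/8 = 26811/8 + I*√790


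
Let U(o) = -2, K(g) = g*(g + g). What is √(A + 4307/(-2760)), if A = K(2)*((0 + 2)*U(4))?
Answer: I*√63912630/1380 ≈ 5.7931*I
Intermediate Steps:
K(g) = 2*g² (K(g) = g*(2*g) = 2*g²)
A = -32 (A = (2*2²)*((0 + 2)*(-2)) = (2*4)*(2*(-2)) = 8*(-4) = -32)
√(A + 4307/(-2760)) = √(-32 + 4307/(-2760)) = √(-32 + 4307*(-1/2760)) = √(-32 - 4307/2760) = √(-92627/2760) = I*√63912630/1380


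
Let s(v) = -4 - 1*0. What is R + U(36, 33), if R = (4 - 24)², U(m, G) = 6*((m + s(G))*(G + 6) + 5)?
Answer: 7918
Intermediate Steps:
s(v) = -4 (s(v) = -4 + 0 = -4)
U(m, G) = 30 + 6*(-4 + m)*(6 + G) (U(m, G) = 6*((m - 4)*(G + 6) + 5) = 6*((-4 + m)*(6 + G) + 5) = 6*(5 + (-4 + m)*(6 + G)) = 30 + 6*(-4 + m)*(6 + G))
R = 400 (R = (-20)² = 400)
R + U(36, 33) = 400 + (-114 - 24*33 + 36*36 + 6*33*36) = 400 + (-114 - 792 + 1296 + 7128) = 400 + 7518 = 7918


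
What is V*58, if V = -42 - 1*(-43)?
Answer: 58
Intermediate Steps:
V = 1 (V = -42 + 43 = 1)
V*58 = 1*58 = 58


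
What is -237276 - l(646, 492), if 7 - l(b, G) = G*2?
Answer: -236299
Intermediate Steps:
l(b, G) = 7 - 2*G (l(b, G) = 7 - G*2 = 7 - 2*G)
-237276 - l(646, 492) = -237276 - (7 - 2*492) = -237276 - (7 - 984) = -237276 - 1*(-977) = -237276 + 977 = -236299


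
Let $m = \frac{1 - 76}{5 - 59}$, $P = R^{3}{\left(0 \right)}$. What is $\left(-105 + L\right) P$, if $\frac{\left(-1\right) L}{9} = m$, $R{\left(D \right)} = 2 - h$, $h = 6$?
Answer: $7520$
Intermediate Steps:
$R{\left(D \right)} = -4$ ($R{\left(D \right)} = 2 - 6 = -4$)
$P = -64$ ($P = \left(-4\right)^{3} = -64$)
$m = \frac{25}{18}$ ($m = - \frac{75}{-54} = \left(-75\right) \left(- \frac{1}{54}\right) = \frac{25}{18} \approx 1.3889$)
$L = - \frac{25}{2}$ ($L = \left(-9\right) \frac{25}{18} = - \frac{25}{2} \approx -12.5$)
$\left(-105 + L\right) P = \left(-105 - \frac{25}{2}\right) \left(-64\right) = \left(- \frac{235}{2}\right) \left(-64\right) = 7520$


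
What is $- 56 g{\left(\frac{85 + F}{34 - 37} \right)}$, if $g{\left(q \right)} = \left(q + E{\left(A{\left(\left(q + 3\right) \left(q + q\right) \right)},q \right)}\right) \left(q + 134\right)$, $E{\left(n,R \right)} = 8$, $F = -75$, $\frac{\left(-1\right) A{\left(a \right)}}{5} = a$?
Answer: $- \frac{307328}{9} \approx -34148.0$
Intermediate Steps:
$A{\left(a \right)} = - 5 a$
$g{\left(q \right)} = \left(8 + q\right) \left(134 + q\right)$ ($g{\left(q \right)} = \left(q + 8\right) \left(q + 134\right) = \left(8 + q\right) \left(134 + q\right)$)
$- 56 g{\left(\frac{85 + F}{34 - 37} \right)} = - 56 \left(1072 + \left(\frac{85 - 75}{34 - 37}\right)^{2} + 142 \frac{85 - 75}{34 - 37}\right) = - 56 \left(1072 + \left(\frac{10}{-3}\right)^{2} + 142 \frac{10}{-3}\right) = - 56 \left(1072 + \left(10 \left(- \frac{1}{3}\right)\right)^{2} + 142 \cdot 10 \left(- \frac{1}{3}\right)\right) = - 56 \left(1072 + \left(- \frac{10}{3}\right)^{2} + 142 \left(- \frac{10}{3}\right)\right) = - 56 \left(1072 + \frac{100}{9} - \frac{1420}{3}\right) = \left(-56\right) \frac{5488}{9} = - \frac{307328}{9}$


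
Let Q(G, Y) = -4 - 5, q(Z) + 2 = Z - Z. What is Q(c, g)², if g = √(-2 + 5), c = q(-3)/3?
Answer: 81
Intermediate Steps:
q(Z) = -2 (q(Z) = -2 + (Z - Z) = -2 + 0 = -2)
c = -⅔ (c = -2/3 = -2*⅓ = -⅔ ≈ -0.66667)
g = √3 ≈ 1.7320
Q(G, Y) = -9
Q(c, g)² = (-9)² = 81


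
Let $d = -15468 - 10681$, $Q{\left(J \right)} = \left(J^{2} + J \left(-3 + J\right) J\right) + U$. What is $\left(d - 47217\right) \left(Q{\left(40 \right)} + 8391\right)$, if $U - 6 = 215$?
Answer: $-5092480792$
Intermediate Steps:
$U = 221$ ($U = 6 + 215 = 221$)
$Q{\left(J \right)} = 221 + J^{2} + J^{2} \left(-3 + J\right)$ ($Q{\left(J \right)} = \left(J^{2} + J \left(-3 + J\right) J\right) + 221 = \left(J^{2} + J^{2} \left(-3 + J\right)\right) + 221 = 221 + J^{2} + J^{2} \left(-3 + J\right)$)
$d = -26149$
$\left(d - 47217\right) \left(Q{\left(40 \right)} + 8391\right) = \left(-26149 - 47217\right) \left(\left(221 + 40^{3} - 2 \cdot 40^{2}\right) + 8391\right) = - 73366 \left(\left(221 + 64000 - 3200\right) + 8391\right) = - 73366 \left(61021 + 8391\right) = \left(-73366\right) 69412 = -5092480792$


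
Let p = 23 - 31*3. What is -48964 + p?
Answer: -49034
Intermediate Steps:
p = -70 (p = 23 - 93 = -70)
-48964 + p = -48964 - 70 = -49034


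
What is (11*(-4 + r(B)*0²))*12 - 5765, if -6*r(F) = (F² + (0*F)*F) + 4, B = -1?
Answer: -6293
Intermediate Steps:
r(F) = -⅔ - F²/6 (r(F) = -((F² + (0*F)*F) + 4)/6 = -((F² + 0*F) + 4)/6 = -((F² + 0) + 4)/6 = -(F² + 4)/6 = -(4 + F²)/6 = -⅔ - F²/6)
(11*(-4 + r(B)*0²))*12 - 5765 = (11*(-4 + (-⅔ - ⅙*(-1)²)*0²))*12 - 5765 = (11*(-4 + (-⅔ - ⅙*1)*0))*12 - 5765 = (11*(-4 + (-⅔ - ⅙)*0))*12 - 5765 = (11*(-4 - ⅚*0))*12 - 5765 = (11*(-4 + 0))*12 - 5765 = (11*(-4))*12 - 5765 = -44*12 - 5765 = -528 - 5765 = -6293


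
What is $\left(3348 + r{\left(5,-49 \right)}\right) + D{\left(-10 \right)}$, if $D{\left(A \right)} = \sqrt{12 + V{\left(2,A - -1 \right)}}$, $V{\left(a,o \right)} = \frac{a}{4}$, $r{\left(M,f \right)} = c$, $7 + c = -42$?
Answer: $3299 + \frac{5 \sqrt{2}}{2} \approx 3302.5$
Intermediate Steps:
$c = -49$ ($c = -7 - 42 = -49$)
$r{\left(M,f \right)} = -49$
$V{\left(a,o \right)} = \frac{a}{4}$ ($V{\left(a,o \right)} = a \frac{1}{4} = \frac{a}{4}$)
$D{\left(A \right)} = \frac{5 \sqrt{2}}{2}$ ($D{\left(A \right)} = \sqrt{12 + \frac{1}{4} \cdot 2} = \sqrt{12 + \frac{1}{2}} = \sqrt{\frac{25}{2}} = \frac{5 \sqrt{2}}{2}$)
$\left(3348 + r{\left(5,-49 \right)}\right) + D{\left(-10 \right)} = \left(3348 - 49\right) + \frac{5 \sqrt{2}}{2} = 3299 + \frac{5 \sqrt{2}}{2}$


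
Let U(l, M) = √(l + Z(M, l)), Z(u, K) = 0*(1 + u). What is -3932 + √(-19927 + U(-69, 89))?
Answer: -3932 + √(-19927 + I*√69) ≈ -3932.0 + 141.16*I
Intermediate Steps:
Z(u, K) = 0
U(l, M) = √l (U(l, M) = √(l + 0) = √l)
-3932 + √(-19927 + U(-69, 89)) = -3932 + √(-19927 + √(-69)) = -3932 + √(-19927 + I*√69)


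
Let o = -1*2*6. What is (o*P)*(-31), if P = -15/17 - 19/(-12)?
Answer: 4433/17 ≈ 260.76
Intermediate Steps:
o = -12 (o = -2*6 = -12)
P = 143/204 (P = -15*1/17 - 19*(-1/12) = -15/17 + 19/12 = 143/204 ≈ 0.70098)
(o*P)*(-31) = -12*143/204*(-31) = -143/17*(-31) = 4433/17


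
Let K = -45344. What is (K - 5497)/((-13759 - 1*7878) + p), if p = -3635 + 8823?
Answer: 16947/5483 ≈ 3.0908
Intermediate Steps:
p = 5188
(K - 5497)/((-13759 - 1*7878) + p) = (-45344 - 5497)/((-13759 - 1*7878) + 5188) = -50841/((-13759 - 7878) + 5188) = -50841/(-21637 + 5188) = -50841/(-16449) = -50841*(-1/16449) = 16947/5483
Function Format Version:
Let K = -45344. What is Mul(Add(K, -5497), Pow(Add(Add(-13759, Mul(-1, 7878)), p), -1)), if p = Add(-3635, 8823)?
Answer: Rational(16947, 5483) ≈ 3.0908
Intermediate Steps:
p = 5188
Mul(Add(K, -5497), Pow(Add(Add(-13759, Mul(-1, 7878)), p), -1)) = Mul(Add(-45344, -5497), Pow(Add(Add(-13759, Mul(-1, 7878)), 5188), -1)) = Mul(-50841, Pow(Add(Add(-13759, -7878), 5188), -1)) = Mul(-50841, Pow(Add(-21637, 5188), -1)) = Mul(-50841, Pow(-16449, -1)) = Mul(-50841, Rational(-1, 16449)) = Rational(16947, 5483)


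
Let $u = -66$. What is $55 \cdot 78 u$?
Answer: $-283140$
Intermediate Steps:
$55 \cdot 78 u = 55 \cdot 78 \left(-66\right) = 4290 \left(-66\right) = -283140$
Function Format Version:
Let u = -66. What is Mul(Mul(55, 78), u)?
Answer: -283140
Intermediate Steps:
Mul(Mul(55, 78), u) = Mul(Mul(55, 78), -66) = Mul(4290, -66) = -283140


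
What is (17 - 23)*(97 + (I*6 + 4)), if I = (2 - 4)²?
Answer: -750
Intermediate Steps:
I = 4 (I = (-2)² = 4)
(17 - 23)*(97 + (I*6 + 4)) = (17 - 23)*(97 + (4*6 + 4)) = -6*(97 + (24 + 4)) = -6*(97 + 28) = -6*125 = -750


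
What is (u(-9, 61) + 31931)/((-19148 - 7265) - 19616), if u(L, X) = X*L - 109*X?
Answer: -24733/46029 ≈ -0.53734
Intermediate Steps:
u(L, X) = -109*X + L*X (u(L, X) = L*X - 109*X = -109*X + L*X)
(u(-9, 61) + 31931)/((-19148 - 7265) - 19616) = (61*(-109 - 9) + 31931)/((-19148 - 7265) - 19616) = (61*(-118) + 31931)/(-26413 - 19616) = (-7198 + 31931)/(-46029) = 24733*(-1/46029) = -24733/46029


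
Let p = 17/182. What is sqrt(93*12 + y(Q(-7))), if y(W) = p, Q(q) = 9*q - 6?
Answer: sqrt(36969478)/182 ≈ 33.408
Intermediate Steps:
p = 17/182 (p = 17*(1/182) = 17/182 ≈ 0.093407)
Q(q) = -6 + 9*q
y(W) = 17/182
sqrt(93*12 + y(Q(-7))) = sqrt(93*12 + 17/182) = sqrt(1116 + 17/182) = sqrt(203129/182) = sqrt(36969478)/182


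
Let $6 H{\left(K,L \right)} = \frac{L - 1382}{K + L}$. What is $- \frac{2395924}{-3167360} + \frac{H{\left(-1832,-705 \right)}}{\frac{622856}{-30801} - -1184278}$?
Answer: $\frac{27714984951771649907}{36638608445737030880} \approx 0.75644$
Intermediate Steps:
$H{\left(K,L \right)} = \frac{-1382 + L}{6 \left(K + L\right)}$ ($H{\left(K,L \right)} = \frac{\left(L - 1382\right) \frac{1}{K + L}}{6} = \frac{\left(-1382 + L\right) \frac{1}{K + L}}{6} = \frac{\frac{1}{K + L} \left(-1382 + L\right)}{6} = \frac{-1382 + L}{6 \left(K + L\right)}$)
$- \frac{2395924}{-3167360} + \frac{H{\left(-1832,-705 \right)}}{\frac{622856}{-30801} - -1184278} = - \frac{2395924}{-3167360} + \frac{\frac{1}{6} \frac{1}{-1832 - 705} \left(-1382 - 705\right)}{\frac{622856}{-30801} - -1184278} = \left(-2395924\right) \left(- \frac{1}{3167360}\right) + \frac{\frac{1}{6} \frac{1}{-2537} \left(-2087\right)}{622856 \left(- \frac{1}{30801}\right) + 1184278} = \frac{598981}{791840} + \frac{\frac{1}{6} \left(- \frac{1}{2537}\right) \left(-2087\right)}{- \frac{622856}{30801} + 1184278} = \frac{598981}{791840} + \frac{2087}{15222 \cdot \frac{36476323822}{30801}} = \frac{598981}{791840} + \frac{2087}{15222} \cdot \frac{30801}{36476323822} = \frac{598981}{791840} + \frac{21427229}{185080867072828} = \frac{27714984951771649907}{36638608445737030880}$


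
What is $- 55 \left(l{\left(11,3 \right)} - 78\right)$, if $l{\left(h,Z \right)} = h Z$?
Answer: $2475$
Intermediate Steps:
$l{\left(h,Z \right)} = Z h$
$- 55 \left(l{\left(11,3 \right)} - 78\right) = - 55 \left(3 \cdot 11 - 78\right) = - 55 \left(33 - 78\right) = \left(-55\right) \left(-45\right) = 2475$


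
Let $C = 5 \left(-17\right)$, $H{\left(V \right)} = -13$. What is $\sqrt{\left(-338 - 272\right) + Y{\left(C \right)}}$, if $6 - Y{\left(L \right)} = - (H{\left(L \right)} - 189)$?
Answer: $i \sqrt{806} \approx 28.39 i$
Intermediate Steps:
$C = -85$
$Y{\left(L \right)} = -196$ ($Y{\left(L \right)} = 6 - - (-13 - 189) = 6 - \left(-1\right) \left(-202\right) = 6 - 202 = -196$)
$\sqrt{\left(-338 - 272\right) + Y{\left(C \right)}} = \sqrt{\left(-338 - 272\right) - 196} = \sqrt{-610 - 196} = \sqrt{-806} = i \sqrt{806}$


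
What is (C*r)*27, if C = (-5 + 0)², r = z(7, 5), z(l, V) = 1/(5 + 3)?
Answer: 675/8 ≈ 84.375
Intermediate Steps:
z(l, V) = ⅛ (z(l, V) = 1/8 = ⅛)
r = ⅛ ≈ 0.12500
C = 25 (C = (-5)² = 25)
(C*r)*27 = (25*(⅛))*27 = (25/8)*27 = 675/8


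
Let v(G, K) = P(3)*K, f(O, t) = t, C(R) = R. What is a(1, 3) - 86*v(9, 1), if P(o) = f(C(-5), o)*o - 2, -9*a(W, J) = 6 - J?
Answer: -1807/3 ≈ -602.33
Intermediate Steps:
a(W, J) = -2/3 + J/9 (a(W, J) = -(6 - J)/9 = -2/3 + J/9)
P(o) = -2 + o**2 (P(o) = o*o - 2 = o**2 - 2 = -2 + o**2)
v(G, K) = 7*K (v(G, K) = (-2 + 3**2)*K = (-2 + 9)*K = 7*K)
a(1, 3) - 86*v(9, 1) = (-2/3 + (1/9)*3) - 602 = (-2/3 + 1/3) - 86*7 = -1/3 - 602 = -1807/3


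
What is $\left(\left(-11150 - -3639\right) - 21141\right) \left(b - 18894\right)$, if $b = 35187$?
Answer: $-466827036$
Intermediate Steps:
$\left(\left(-11150 - -3639\right) - 21141\right) \left(b - 18894\right) = \left(\left(-11150 - -3639\right) - 21141\right) \left(35187 - 18894\right) = \left(\left(-11150 + 3639\right) - 21141\right) 16293 = \left(-7511 - 21141\right) 16293 = \left(-28652\right) 16293 = -466827036$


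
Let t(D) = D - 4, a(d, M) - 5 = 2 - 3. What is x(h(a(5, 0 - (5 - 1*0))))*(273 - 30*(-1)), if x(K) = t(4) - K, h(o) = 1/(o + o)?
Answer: -303/8 ≈ -37.875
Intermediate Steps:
a(d, M) = 4 (a(d, M) = 5 + (2 - 3) = 5 - 1 = 4)
h(o) = 1/(2*o)
t(D) = -4 + D
x(K) = -K (x(K) = (-4 + 4) - K = 0 - K = -K)
x(h(a(5, 0 - (5 - 1*0))))*(273 - 30*(-1)) = (-1/(2*4))*(273 - 30*(-1)) = (-1/(2*4))*(273 + 30) = -1*⅛*303 = -⅛*303 = -303/8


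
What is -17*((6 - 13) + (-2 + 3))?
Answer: 102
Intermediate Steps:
-17*((6 - 13) + (-2 + 3)) = -17*(-7 + 1) = -17*(-6) = 102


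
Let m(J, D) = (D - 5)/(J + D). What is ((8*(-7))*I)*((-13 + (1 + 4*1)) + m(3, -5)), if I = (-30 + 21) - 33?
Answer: -7056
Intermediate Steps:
m(J, D) = (-5 + D)/(D + J)
I = -42 (I = -9 - 33 = -42)
((8*(-7))*I)*((-13 + (1 + 4*1)) + m(3, -5)) = ((8*(-7))*(-42))*((-13 + (1 + 4*1)) + (-5 - 5)/(-5 + 3)) = (-56*(-42))*((-13 + (1 + 4)) - 10/(-2)) = 2352*((-13 + 5) - ½*(-10)) = 2352*(-8 + 5) = 2352*(-3) = -7056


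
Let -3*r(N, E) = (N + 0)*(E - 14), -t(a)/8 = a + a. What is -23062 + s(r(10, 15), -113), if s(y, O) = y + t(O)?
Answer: -63772/3 ≈ -21257.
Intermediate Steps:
t(a) = -16*a (t(a) = -8*(a + a) = -16*a)
r(N, E) = -N*(-14 + E)/3 (r(N, E) = -(N + 0)*(E - 14)/3 = -N*(-14 + E)/3)
s(y, O) = y - 16*O
-23062 + s(r(10, 15), -113) = -23062 + ((⅓)*10*(14 - 1*15) - 16*(-113)) = -23062 + ((⅓)*10*(14 - 15) + 1808) = -23062 + ((⅓)*10*(-1) + 1808) = -23062 + (-10/3 + 1808) = -23062 + 5414/3 = -63772/3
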